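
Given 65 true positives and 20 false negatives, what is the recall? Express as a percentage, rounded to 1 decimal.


Recall = TP / (TP + FN) * 100
= 65 / (65 + 20)
= 65 / 85
= 0.7647
= 76.5%

76.5


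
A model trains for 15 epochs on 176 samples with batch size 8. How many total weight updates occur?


Iterations per epoch = 176 / 8 = 22
Total updates = iterations_per_epoch * epochs
= 22 * 15
= 330

330


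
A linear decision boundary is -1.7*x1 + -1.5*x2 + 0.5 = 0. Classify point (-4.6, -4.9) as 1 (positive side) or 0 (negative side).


Compute -1.7 * -4.6 + -1.5 * -4.9 + 0.5
= 7.82 + 7.35 + 0.5
= 15.67
Since 15.67 >= 0, the point is on the positive side.

1


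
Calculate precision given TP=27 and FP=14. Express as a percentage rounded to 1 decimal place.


Precision = TP / (TP + FP) * 100
= 27 / (27 + 14)
= 27 / 41
= 0.6585
= 65.9%

65.9


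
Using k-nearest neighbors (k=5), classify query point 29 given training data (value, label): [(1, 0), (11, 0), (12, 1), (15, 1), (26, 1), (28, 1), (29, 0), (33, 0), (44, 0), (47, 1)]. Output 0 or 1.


Distances from query 29:
Point 29 (class 0): distance = 0
Point 28 (class 1): distance = 1
Point 26 (class 1): distance = 3
Point 33 (class 0): distance = 4
Point 15 (class 1): distance = 14
K=5 nearest neighbors: classes = [0, 1, 1, 0, 1]
Votes for class 1: 3 / 5
Majority vote => class 1

1


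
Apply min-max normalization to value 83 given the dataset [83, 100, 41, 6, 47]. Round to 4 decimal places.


Min = 6, Max = 100
Range = 100 - 6 = 94
Scaled = (x - min) / (max - min)
= (83 - 6) / 94
= 77 / 94
= 0.8191

0.8191


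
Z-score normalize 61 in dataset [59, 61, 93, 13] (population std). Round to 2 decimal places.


Mean = (59 + 61 + 93 + 13) / 4 = 56.5
Variance = sum((x_i - mean)^2) / n = 812.75
Std = sqrt(812.75) = 28.5088
Z = (x - mean) / std
= (61 - 56.5) / 28.5088
= 4.5 / 28.5088
= 0.16

0.16


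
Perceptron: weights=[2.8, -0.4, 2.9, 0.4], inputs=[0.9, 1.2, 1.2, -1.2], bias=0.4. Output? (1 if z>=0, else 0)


z = w . x + b
= 2.8*0.9 + -0.4*1.2 + 2.9*1.2 + 0.4*-1.2 + 0.4
= 2.52 + -0.48 + 3.48 + -0.48 + 0.4
= 5.04 + 0.4
= 5.44
Since z = 5.44 >= 0, output = 1

1


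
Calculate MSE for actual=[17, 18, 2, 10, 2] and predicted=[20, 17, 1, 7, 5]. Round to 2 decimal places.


Differences: [-3, 1, 1, 3, -3]
Squared errors: [9, 1, 1, 9, 9]
Sum of squared errors = 29
MSE = 29 / 5 = 5.80

5.80


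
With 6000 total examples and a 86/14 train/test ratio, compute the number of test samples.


Train samples = 6000 * 86% = 5160
Test samples = 6000 - 5160
= 840

840


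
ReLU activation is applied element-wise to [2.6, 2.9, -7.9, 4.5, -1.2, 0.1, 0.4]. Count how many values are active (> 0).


ReLU(x) = max(0, x) for each element:
ReLU(2.6) = 2.6
ReLU(2.9) = 2.9
ReLU(-7.9) = 0
ReLU(4.5) = 4.5
ReLU(-1.2) = 0
ReLU(0.1) = 0.1
ReLU(0.4) = 0.4
Active neurons (>0): 5

5


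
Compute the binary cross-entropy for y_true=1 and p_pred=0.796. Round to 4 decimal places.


For y=1: Loss = -log(p)
= -log(0.796)
= -(-0.2282)
= 0.2282

0.2282


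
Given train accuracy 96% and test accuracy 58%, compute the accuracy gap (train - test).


Gap = train_accuracy - test_accuracy
= 96 - 58
= 38%
This large gap strongly indicates overfitting.

38


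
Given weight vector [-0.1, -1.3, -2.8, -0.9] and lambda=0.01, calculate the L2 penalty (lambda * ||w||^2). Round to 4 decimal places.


Squaring each weight:
(-0.1)^2 = 0.01
(-1.3)^2 = 1.69
(-2.8)^2 = 7.84
(-0.9)^2 = 0.81
Sum of squares = 10.35
Penalty = 0.01 * 10.35 = 0.1035

0.1035


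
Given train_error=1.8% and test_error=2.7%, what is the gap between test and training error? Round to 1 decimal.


Generalization gap = test_error - train_error
= 2.7 - 1.8
= 0.9%
A small gap suggests good generalization.

0.9


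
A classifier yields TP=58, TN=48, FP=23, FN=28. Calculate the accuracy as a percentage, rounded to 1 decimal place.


Accuracy = (TP + TN) / (TP + TN + FP + FN) * 100
= (58 + 48) / (58 + 48 + 23 + 28)
= 106 / 157
= 0.6752
= 67.5%

67.5


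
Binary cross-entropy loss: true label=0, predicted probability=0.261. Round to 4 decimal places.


For y=0: Loss = -log(1-p)
= -log(1 - 0.261)
= -log(0.739)
= -(-0.3025)
= 0.3025

0.3025


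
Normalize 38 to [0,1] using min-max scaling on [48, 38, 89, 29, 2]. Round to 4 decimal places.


Min = 2, Max = 89
Range = 89 - 2 = 87
Scaled = (x - min) / (max - min)
= (38 - 2) / 87
= 36 / 87
= 0.4138

0.4138


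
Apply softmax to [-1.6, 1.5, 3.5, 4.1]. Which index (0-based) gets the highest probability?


Softmax is a monotonic transformation, so it preserves the argmax.
We need to find the index of the maximum logit.
Index 0: -1.6
Index 1: 1.5
Index 2: 3.5
Index 3: 4.1
Maximum logit = 4.1 at index 3

3


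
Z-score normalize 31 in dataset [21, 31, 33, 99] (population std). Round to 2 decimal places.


Mean = (21 + 31 + 33 + 99) / 4 = 46.0
Variance = sum((x_i - mean)^2) / n = 957.0
Std = sqrt(957.0) = 30.9354
Z = (x - mean) / std
= (31 - 46.0) / 30.9354
= -15.0 / 30.9354
= -0.48

-0.48


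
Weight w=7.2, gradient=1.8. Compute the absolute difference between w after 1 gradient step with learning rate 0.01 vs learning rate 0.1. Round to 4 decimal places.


With lr=0.01: w_new = 7.2 - 0.01 * 1.8 = 7.182
With lr=0.1: w_new = 7.2 - 0.1 * 1.8 = 7.02
Absolute difference = |7.182 - 7.02|
= 0.1620

0.1620


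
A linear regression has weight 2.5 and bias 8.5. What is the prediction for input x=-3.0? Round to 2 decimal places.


y = 2.5 * -3.0 + (8.5)
= -7.5 + (8.5)
= 1.00

1.00


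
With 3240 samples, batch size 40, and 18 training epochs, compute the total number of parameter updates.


Iterations per epoch = 3240 / 40 = 81
Total updates = iterations_per_epoch * epochs
= 81 * 18
= 1458

1458


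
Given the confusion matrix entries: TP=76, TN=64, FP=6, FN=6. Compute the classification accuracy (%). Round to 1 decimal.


Accuracy = (TP + TN) / (TP + TN + FP + FN) * 100
= (76 + 64) / (76 + 64 + 6 + 6)
= 140 / 152
= 0.9211
= 92.1%

92.1


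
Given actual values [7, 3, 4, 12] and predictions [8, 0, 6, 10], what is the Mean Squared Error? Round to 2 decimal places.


Differences: [-1, 3, -2, 2]
Squared errors: [1, 9, 4, 4]
Sum of squared errors = 18
MSE = 18 / 4 = 4.50

4.50


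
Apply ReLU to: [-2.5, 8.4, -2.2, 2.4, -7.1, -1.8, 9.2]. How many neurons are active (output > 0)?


ReLU(x) = max(0, x) for each element:
ReLU(-2.5) = 0
ReLU(8.4) = 8.4
ReLU(-2.2) = 0
ReLU(2.4) = 2.4
ReLU(-7.1) = 0
ReLU(-1.8) = 0
ReLU(9.2) = 9.2
Active neurons (>0): 3

3


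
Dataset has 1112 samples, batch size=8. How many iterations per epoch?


Iterations per epoch = dataset_size / batch_size
= 1112 / 8
= 139

139


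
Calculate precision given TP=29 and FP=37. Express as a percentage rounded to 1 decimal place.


Precision = TP / (TP + FP) * 100
= 29 / (29 + 37)
= 29 / 66
= 0.4394
= 43.9%

43.9


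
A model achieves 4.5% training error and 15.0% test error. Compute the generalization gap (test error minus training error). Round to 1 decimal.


Generalization gap = test_error - train_error
= 15.0 - 4.5
= 10.5%
A large gap suggests overfitting.

10.5


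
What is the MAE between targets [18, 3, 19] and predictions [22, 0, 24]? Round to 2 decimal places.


Absolute errors: [4, 3, 5]
Sum of absolute errors = 12
MAE = 12 / 3 = 4.00

4.00


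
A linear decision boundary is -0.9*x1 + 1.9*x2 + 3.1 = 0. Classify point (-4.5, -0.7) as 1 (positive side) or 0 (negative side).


Compute -0.9 * -4.5 + 1.9 * -0.7 + 3.1
= 4.05 + -1.33 + 3.1
= 5.82
Since 5.82 >= 0, the point is on the positive side.

1


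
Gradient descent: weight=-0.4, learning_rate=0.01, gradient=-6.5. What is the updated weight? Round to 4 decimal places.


w_new = w_old - lr * gradient
= -0.4 - 0.01 * -6.5
= -0.4 - (-0.065)
= -0.3350

-0.3350


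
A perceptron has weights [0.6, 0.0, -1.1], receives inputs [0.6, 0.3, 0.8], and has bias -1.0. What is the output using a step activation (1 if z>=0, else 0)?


z = w . x + b
= 0.6*0.6 + 0.0*0.3 + -1.1*0.8 + -1.0
= 0.36 + 0.0 + -0.88 + -1.0
= -0.52 + -1.0
= -1.52
Since z = -1.52 < 0, output = 0

0


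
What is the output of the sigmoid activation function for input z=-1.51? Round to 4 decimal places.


sigmoid(z) = 1 / (1 + exp(-z))
exp(-(-1.51)) = exp(1.51) = 4.5267
1 + 4.5267 = 5.5267
1 / 5.5267 = 0.1809

0.1809


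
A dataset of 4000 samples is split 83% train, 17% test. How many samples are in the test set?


Train samples = 4000 * 83% = 3320
Test samples = 4000 - 3320
= 680

680


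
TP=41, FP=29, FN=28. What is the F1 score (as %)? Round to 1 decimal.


Precision = TP / (TP + FP) = 41 / 70 = 0.5857
Recall = TP / (TP + FN) = 41 / 69 = 0.5942
F1 = 2 * P * R / (P + R)
= 2 * 0.5857 * 0.5942 / (0.5857 + 0.5942)
= 0.6961 / 1.1799
= 0.5899
As percentage: 59.0%

59.0


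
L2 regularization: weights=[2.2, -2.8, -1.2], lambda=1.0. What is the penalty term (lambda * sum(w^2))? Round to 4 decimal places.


Squaring each weight:
2.2^2 = 4.84
(-2.8)^2 = 7.84
(-1.2)^2 = 1.44
Sum of squares = 14.12
Penalty = 1.0 * 14.12 = 14.1200

14.1200


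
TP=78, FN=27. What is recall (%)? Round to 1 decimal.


Recall = TP / (TP + FN) * 100
= 78 / (78 + 27)
= 78 / 105
= 0.7429
= 74.3%

74.3


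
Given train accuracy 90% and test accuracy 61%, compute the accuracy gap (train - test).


Gap = train_accuracy - test_accuracy
= 90 - 61
= 29%
This large gap strongly indicates overfitting.

29


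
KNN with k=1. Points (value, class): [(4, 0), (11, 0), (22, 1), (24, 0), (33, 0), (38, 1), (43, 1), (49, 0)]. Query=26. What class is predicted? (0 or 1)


Distances from query 26:
Point 24 (class 0): distance = 2
K=1 nearest neighbors: classes = [0]
Votes for class 1: 0 / 1
Majority vote => class 0

0


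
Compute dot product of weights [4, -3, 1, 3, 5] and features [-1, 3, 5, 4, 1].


Element-wise products:
4 * -1 = -4
-3 * 3 = -9
1 * 5 = 5
3 * 4 = 12
5 * 1 = 5
Sum = -4 + -9 + 5 + 12 + 5
= 9

9


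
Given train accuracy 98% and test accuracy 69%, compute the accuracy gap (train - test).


Gap = train_accuracy - test_accuracy
= 98 - 69
= 29%
This large gap strongly indicates overfitting.

29


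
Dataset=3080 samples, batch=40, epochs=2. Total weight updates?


Iterations per epoch = 3080 / 40 = 77
Total updates = iterations_per_epoch * epochs
= 77 * 2
= 154

154


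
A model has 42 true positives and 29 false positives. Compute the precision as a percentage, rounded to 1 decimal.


Precision = TP / (TP + FP) * 100
= 42 / (42 + 29)
= 42 / 71
= 0.5915
= 59.2%

59.2


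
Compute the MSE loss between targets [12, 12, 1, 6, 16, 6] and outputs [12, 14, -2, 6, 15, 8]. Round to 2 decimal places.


Differences: [0, -2, 3, 0, 1, -2]
Squared errors: [0, 4, 9, 0, 1, 4]
Sum of squared errors = 18
MSE = 18 / 6 = 3.00

3.00


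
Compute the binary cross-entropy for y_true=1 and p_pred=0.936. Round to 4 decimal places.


For y=1: Loss = -log(p)
= -log(0.936)
= -(-0.0661)
= 0.0661

0.0661


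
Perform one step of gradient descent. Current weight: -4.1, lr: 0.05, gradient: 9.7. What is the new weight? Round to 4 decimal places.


w_new = w_old - lr * gradient
= -4.1 - 0.05 * 9.7
= -4.1 - (0.485)
= -4.5850

-4.5850


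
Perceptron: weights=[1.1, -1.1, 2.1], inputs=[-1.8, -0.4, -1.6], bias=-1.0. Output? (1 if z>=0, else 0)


z = w . x + b
= 1.1*-1.8 + -1.1*-0.4 + 2.1*-1.6 + -1.0
= -1.98 + 0.44 + -3.36 + -1.0
= -4.9 + -1.0
= -5.9
Since z = -5.9 < 0, output = 0

0


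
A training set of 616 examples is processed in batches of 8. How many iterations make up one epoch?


Iterations per epoch = dataset_size / batch_size
= 616 / 8
= 77

77


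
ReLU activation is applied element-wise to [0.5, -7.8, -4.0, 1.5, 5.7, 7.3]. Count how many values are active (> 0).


ReLU(x) = max(0, x) for each element:
ReLU(0.5) = 0.5
ReLU(-7.8) = 0
ReLU(-4.0) = 0
ReLU(1.5) = 1.5
ReLU(5.7) = 5.7
ReLU(7.3) = 7.3
Active neurons (>0): 4

4


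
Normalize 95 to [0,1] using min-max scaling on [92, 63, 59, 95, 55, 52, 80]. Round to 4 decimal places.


Min = 52, Max = 95
Range = 95 - 52 = 43
Scaled = (x - min) / (max - min)
= (95 - 52) / 43
= 43 / 43
= 1.0000

1.0000


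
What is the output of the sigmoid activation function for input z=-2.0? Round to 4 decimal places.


sigmoid(z) = 1 / (1 + exp(-z))
exp(-(-2.0)) = exp(2.0) = 7.3891
1 + 7.3891 = 8.3891
1 / 8.3891 = 0.1192

0.1192


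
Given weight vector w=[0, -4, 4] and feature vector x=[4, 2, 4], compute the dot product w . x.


Element-wise products:
0 * 4 = 0
-4 * 2 = -8
4 * 4 = 16
Sum = 0 + -8 + 16
= 8

8


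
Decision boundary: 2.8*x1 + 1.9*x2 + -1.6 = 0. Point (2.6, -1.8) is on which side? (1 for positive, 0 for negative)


Compute 2.8 * 2.6 + 1.9 * -1.8 + -1.6
= 7.28 + -3.42 + -1.6
= 2.26
Since 2.26 >= 0, the point is on the positive side.

1


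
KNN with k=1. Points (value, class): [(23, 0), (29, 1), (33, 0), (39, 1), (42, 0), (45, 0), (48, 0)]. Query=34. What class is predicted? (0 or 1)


Distances from query 34:
Point 33 (class 0): distance = 1
K=1 nearest neighbors: classes = [0]
Votes for class 1: 0 / 1
Majority vote => class 0

0


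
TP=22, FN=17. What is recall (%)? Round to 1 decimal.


Recall = TP / (TP + FN) * 100
= 22 / (22 + 17)
= 22 / 39
= 0.5641
= 56.4%

56.4


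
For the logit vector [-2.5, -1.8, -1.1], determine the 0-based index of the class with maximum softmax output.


Softmax is a monotonic transformation, so it preserves the argmax.
We need to find the index of the maximum logit.
Index 0: -2.5
Index 1: -1.8
Index 2: -1.1
Maximum logit = -1.1 at index 2

2


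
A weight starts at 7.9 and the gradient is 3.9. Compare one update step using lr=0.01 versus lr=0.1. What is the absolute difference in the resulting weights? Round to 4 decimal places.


With lr=0.01: w_new = 7.9 - 0.01 * 3.9 = 7.861
With lr=0.1: w_new = 7.9 - 0.1 * 3.9 = 7.51
Absolute difference = |7.861 - 7.51|
= 0.3510

0.3510


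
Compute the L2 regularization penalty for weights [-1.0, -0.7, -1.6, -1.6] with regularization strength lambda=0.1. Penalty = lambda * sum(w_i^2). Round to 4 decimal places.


Squaring each weight:
(-1.0)^2 = 1.0
(-0.7)^2 = 0.49
(-1.6)^2 = 2.56
(-1.6)^2 = 2.56
Sum of squares = 6.61
Penalty = 0.1 * 6.61 = 0.6610

0.6610


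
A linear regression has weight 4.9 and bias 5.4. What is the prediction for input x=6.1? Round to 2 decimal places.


y = 4.9 * 6.1 + (5.4)
= 29.89 + (5.4)
= 35.29

35.29


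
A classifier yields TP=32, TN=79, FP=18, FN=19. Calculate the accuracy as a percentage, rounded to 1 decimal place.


Accuracy = (TP + TN) / (TP + TN + FP + FN) * 100
= (32 + 79) / (32 + 79 + 18 + 19)
= 111 / 148
= 0.75
= 75.0%

75.0


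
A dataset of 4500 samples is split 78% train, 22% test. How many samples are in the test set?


Train samples = 4500 * 78% = 3510
Test samples = 4500 - 3510
= 990

990


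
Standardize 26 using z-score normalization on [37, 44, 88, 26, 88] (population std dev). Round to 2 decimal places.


Mean = (37 + 44 + 88 + 26 + 88) / 5 = 56.6
Variance = sum((x_i - mean)^2) / n = 690.24
Std = sqrt(690.24) = 26.2724
Z = (x - mean) / std
= (26 - 56.6) / 26.2724
= -30.6 / 26.2724
= -1.16

-1.16


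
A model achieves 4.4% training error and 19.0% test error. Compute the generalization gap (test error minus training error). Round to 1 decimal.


Generalization gap = test_error - train_error
= 19.0 - 4.4
= 14.6%
A large gap suggests overfitting.

14.6


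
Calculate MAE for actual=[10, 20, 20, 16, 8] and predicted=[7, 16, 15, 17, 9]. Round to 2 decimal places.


Absolute errors: [3, 4, 5, 1, 1]
Sum of absolute errors = 14
MAE = 14 / 5 = 2.80

2.80


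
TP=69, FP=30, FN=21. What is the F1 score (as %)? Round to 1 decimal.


Precision = TP / (TP + FP) = 69 / 99 = 0.697
Recall = TP / (TP + FN) = 69 / 90 = 0.7667
F1 = 2 * P * R / (P + R)
= 2 * 0.697 * 0.7667 / (0.697 + 0.7667)
= 1.0687 / 1.4636
= 0.7302
As percentage: 73.0%

73.0


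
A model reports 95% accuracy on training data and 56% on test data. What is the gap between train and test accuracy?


Gap = train_accuracy - test_accuracy
= 95 - 56
= 39%
This large gap strongly indicates overfitting.

39


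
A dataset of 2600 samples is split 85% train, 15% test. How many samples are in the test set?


Train samples = 2600 * 85% = 2210
Test samples = 2600 - 2210
= 390

390


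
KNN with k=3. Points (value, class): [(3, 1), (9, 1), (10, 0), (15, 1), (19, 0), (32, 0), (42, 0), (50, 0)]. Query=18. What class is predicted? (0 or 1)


Distances from query 18:
Point 19 (class 0): distance = 1
Point 15 (class 1): distance = 3
Point 10 (class 0): distance = 8
K=3 nearest neighbors: classes = [0, 1, 0]
Votes for class 1: 1 / 3
Majority vote => class 0

0


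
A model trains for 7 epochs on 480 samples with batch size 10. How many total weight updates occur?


Iterations per epoch = 480 / 10 = 48
Total updates = iterations_per_epoch * epochs
= 48 * 7
= 336

336


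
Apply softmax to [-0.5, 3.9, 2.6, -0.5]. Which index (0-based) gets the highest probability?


Softmax is a monotonic transformation, so it preserves the argmax.
We need to find the index of the maximum logit.
Index 0: -0.5
Index 1: 3.9
Index 2: 2.6
Index 3: -0.5
Maximum logit = 3.9 at index 1

1


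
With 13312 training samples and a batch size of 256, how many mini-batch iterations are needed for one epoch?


Iterations per epoch = dataset_size / batch_size
= 13312 / 256
= 52

52


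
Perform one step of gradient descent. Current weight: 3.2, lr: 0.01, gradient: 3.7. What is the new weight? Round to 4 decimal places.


w_new = w_old - lr * gradient
= 3.2 - 0.01 * 3.7
= 3.2 - (0.037)
= 3.1630

3.1630


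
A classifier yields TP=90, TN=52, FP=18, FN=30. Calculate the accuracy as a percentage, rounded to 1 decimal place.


Accuracy = (TP + TN) / (TP + TN + FP + FN) * 100
= (90 + 52) / (90 + 52 + 18 + 30)
= 142 / 190
= 0.7474
= 74.7%

74.7


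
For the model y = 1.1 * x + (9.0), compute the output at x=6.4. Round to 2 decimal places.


y = 1.1 * 6.4 + (9.0)
= 7.04 + (9.0)
= 16.04

16.04


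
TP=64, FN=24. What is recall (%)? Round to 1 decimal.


Recall = TP / (TP + FN) * 100
= 64 / (64 + 24)
= 64 / 88
= 0.7273
= 72.7%

72.7


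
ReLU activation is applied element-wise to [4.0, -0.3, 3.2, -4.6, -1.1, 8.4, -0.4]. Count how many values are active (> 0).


ReLU(x) = max(0, x) for each element:
ReLU(4.0) = 4.0
ReLU(-0.3) = 0
ReLU(3.2) = 3.2
ReLU(-4.6) = 0
ReLU(-1.1) = 0
ReLU(8.4) = 8.4
ReLU(-0.4) = 0
Active neurons (>0): 3

3


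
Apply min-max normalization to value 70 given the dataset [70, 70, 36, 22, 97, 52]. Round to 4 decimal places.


Min = 22, Max = 97
Range = 97 - 22 = 75
Scaled = (x - min) / (max - min)
= (70 - 22) / 75
= 48 / 75
= 0.6400

0.6400


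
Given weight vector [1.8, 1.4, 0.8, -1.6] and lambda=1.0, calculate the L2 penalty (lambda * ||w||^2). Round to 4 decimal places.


Squaring each weight:
1.8^2 = 3.24
1.4^2 = 1.96
0.8^2 = 0.64
(-1.6)^2 = 2.56
Sum of squares = 8.4
Penalty = 1.0 * 8.4 = 8.4000

8.4000


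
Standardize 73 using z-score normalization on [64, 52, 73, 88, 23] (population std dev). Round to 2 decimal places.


Mean = (64 + 52 + 73 + 88 + 23) / 5 = 60.0
Variance = sum((x_i - mean)^2) / n = 480.4
Std = sqrt(480.4) = 21.918
Z = (x - mean) / std
= (73 - 60.0) / 21.918
= 13.0 / 21.918
= 0.59

0.59


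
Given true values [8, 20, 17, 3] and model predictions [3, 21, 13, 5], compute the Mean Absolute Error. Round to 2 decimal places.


Absolute errors: [5, 1, 4, 2]
Sum of absolute errors = 12
MAE = 12 / 4 = 3.00

3.00


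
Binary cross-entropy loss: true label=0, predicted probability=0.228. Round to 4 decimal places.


For y=0: Loss = -log(1-p)
= -log(1 - 0.228)
= -log(0.772)
= -(-0.2588)
= 0.2588

0.2588


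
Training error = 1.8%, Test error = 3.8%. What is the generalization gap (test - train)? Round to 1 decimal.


Generalization gap = test_error - train_error
= 3.8 - 1.8
= 2.0%
A moderate gap.

2.0


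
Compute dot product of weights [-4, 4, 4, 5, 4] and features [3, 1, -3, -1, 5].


Element-wise products:
-4 * 3 = -12
4 * 1 = 4
4 * -3 = -12
5 * -1 = -5
4 * 5 = 20
Sum = -12 + 4 + -12 + -5 + 20
= -5

-5


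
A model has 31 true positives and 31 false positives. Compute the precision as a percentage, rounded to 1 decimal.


Precision = TP / (TP + FP) * 100
= 31 / (31 + 31)
= 31 / 62
= 0.5
= 50.0%

50.0


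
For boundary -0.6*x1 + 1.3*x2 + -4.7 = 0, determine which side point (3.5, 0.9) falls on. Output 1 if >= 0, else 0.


Compute -0.6 * 3.5 + 1.3 * 0.9 + -4.7
= -2.1 + 1.17 + -4.7
= -5.63
Since -5.63 < 0, the point is on the negative side.

0


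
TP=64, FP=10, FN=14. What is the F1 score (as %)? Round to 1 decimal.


Precision = TP / (TP + FP) = 64 / 74 = 0.8649
Recall = TP / (TP + FN) = 64 / 78 = 0.8205
F1 = 2 * P * R / (P + R)
= 2 * 0.8649 * 0.8205 / (0.8649 + 0.8205)
= 1.4193 / 1.6854
= 0.8421
As percentage: 84.2%

84.2


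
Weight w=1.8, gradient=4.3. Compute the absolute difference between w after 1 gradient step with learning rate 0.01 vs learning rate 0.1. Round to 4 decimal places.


With lr=0.01: w_new = 1.8 - 0.01 * 4.3 = 1.757
With lr=0.1: w_new = 1.8 - 0.1 * 4.3 = 1.37
Absolute difference = |1.757 - 1.37|
= 0.3870

0.3870


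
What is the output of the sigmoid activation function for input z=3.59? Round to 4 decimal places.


sigmoid(z) = 1 / (1 + exp(-z))
exp(-(3.59)) = exp(-3.59) = 0.0276
1 + 0.0276 = 1.0276
1 / 1.0276 = 0.9731

0.9731


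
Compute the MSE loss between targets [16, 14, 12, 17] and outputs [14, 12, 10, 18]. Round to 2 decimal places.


Differences: [2, 2, 2, -1]
Squared errors: [4, 4, 4, 1]
Sum of squared errors = 13
MSE = 13 / 4 = 3.25

3.25


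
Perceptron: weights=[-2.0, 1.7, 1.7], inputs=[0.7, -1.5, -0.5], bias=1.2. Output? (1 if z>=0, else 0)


z = w . x + b
= -2.0*0.7 + 1.7*-1.5 + 1.7*-0.5 + 1.2
= -1.4 + -2.55 + -0.85 + 1.2
= -4.8 + 1.2
= -3.6
Since z = -3.6 < 0, output = 0

0


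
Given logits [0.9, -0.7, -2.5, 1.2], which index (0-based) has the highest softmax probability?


Softmax is a monotonic transformation, so it preserves the argmax.
We need to find the index of the maximum logit.
Index 0: 0.9
Index 1: -0.7
Index 2: -2.5
Index 3: 1.2
Maximum logit = 1.2 at index 3

3


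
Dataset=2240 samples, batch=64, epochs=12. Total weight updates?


Iterations per epoch = 2240 / 64 = 35
Total updates = iterations_per_epoch * epochs
= 35 * 12
= 420

420


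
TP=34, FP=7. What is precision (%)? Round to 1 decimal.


Precision = TP / (TP + FP) * 100
= 34 / (34 + 7)
= 34 / 41
= 0.8293
= 82.9%

82.9


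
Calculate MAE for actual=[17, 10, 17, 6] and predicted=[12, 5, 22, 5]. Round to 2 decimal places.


Absolute errors: [5, 5, 5, 1]
Sum of absolute errors = 16
MAE = 16 / 4 = 4.00

4.00


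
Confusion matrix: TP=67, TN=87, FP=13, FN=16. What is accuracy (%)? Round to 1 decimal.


Accuracy = (TP + TN) / (TP + TN + FP + FN) * 100
= (67 + 87) / (67 + 87 + 13 + 16)
= 154 / 183
= 0.8415
= 84.2%

84.2


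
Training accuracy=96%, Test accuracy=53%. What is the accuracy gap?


Gap = train_accuracy - test_accuracy
= 96 - 53
= 43%
This large gap strongly indicates overfitting.

43


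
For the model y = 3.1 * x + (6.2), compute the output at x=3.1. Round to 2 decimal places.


y = 3.1 * 3.1 + (6.2)
= 9.61 + (6.2)
= 15.81

15.81


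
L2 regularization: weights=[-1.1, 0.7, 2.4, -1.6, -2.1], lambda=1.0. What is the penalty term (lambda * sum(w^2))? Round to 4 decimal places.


Squaring each weight:
(-1.1)^2 = 1.21
0.7^2 = 0.49
2.4^2 = 5.76
(-1.6)^2 = 2.56
(-2.1)^2 = 4.41
Sum of squares = 14.43
Penalty = 1.0 * 14.43 = 14.4300

14.4300


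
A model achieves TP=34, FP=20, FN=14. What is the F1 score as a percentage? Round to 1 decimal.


Precision = TP / (TP + FP) = 34 / 54 = 0.6296
Recall = TP / (TP + FN) = 34 / 48 = 0.7083
F1 = 2 * P * R / (P + R)
= 2 * 0.6296 * 0.7083 / (0.6296 + 0.7083)
= 0.892 / 1.338
= 0.6667
As percentage: 66.7%

66.7


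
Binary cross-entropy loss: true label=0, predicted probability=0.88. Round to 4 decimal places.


For y=0: Loss = -log(1-p)
= -log(1 - 0.88)
= -log(0.12)
= -(-2.1203)
= 2.1203

2.1203


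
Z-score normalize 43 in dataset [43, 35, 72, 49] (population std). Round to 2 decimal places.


Mean = (43 + 35 + 72 + 49) / 4 = 49.75
Variance = sum((x_i - mean)^2) / n = 189.6875
Std = sqrt(189.6875) = 13.7727
Z = (x - mean) / std
= (43 - 49.75) / 13.7727
= -6.75 / 13.7727
= -0.49

-0.49


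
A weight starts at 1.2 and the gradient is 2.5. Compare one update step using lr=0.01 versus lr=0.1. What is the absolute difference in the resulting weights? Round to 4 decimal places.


With lr=0.01: w_new = 1.2 - 0.01 * 2.5 = 1.175
With lr=0.1: w_new = 1.2 - 0.1 * 2.5 = 0.95
Absolute difference = |1.175 - 0.95|
= 0.2250

0.2250


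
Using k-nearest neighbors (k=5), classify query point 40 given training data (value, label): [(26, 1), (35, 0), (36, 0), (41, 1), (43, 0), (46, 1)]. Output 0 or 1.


Distances from query 40:
Point 41 (class 1): distance = 1
Point 43 (class 0): distance = 3
Point 36 (class 0): distance = 4
Point 35 (class 0): distance = 5
Point 46 (class 1): distance = 6
K=5 nearest neighbors: classes = [1, 0, 0, 0, 1]
Votes for class 1: 2 / 5
Majority vote => class 0

0


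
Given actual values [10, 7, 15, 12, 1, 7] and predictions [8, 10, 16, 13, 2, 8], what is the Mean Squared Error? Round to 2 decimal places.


Differences: [2, -3, -1, -1, -1, -1]
Squared errors: [4, 9, 1, 1, 1, 1]
Sum of squared errors = 17
MSE = 17 / 6 = 2.83

2.83


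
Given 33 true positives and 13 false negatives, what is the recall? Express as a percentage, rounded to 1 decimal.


Recall = TP / (TP + FN) * 100
= 33 / (33 + 13)
= 33 / 46
= 0.7174
= 71.7%

71.7


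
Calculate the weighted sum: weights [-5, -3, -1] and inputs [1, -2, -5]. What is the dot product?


Element-wise products:
-5 * 1 = -5
-3 * -2 = 6
-1 * -5 = 5
Sum = -5 + 6 + 5
= 6

6


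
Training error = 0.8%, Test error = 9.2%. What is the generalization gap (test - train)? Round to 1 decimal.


Generalization gap = test_error - train_error
= 9.2 - 0.8
= 8.4%
A moderate gap.

8.4


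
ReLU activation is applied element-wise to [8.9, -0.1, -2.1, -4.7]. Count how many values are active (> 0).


ReLU(x) = max(0, x) for each element:
ReLU(8.9) = 8.9
ReLU(-0.1) = 0
ReLU(-2.1) = 0
ReLU(-4.7) = 0
Active neurons (>0): 1

1


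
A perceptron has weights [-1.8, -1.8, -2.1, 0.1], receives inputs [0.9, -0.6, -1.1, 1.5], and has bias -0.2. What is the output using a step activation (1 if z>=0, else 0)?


z = w . x + b
= -1.8*0.9 + -1.8*-0.6 + -2.1*-1.1 + 0.1*1.5 + -0.2
= -1.62 + 1.08 + 2.31 + 0.15 + -0.2
= 1.92 + -0.2
= 1.72
Since z = 1.72 >= 0, output = 1

1


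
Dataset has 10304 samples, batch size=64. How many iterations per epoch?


Iterations per epoch = dataset_size / batch_size
= 10304 / 64
= 161

161


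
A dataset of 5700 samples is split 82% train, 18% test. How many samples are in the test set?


Train samples = 5700 * 82% = 4674
Test samples = 5700 - 4674
= 1026

1026


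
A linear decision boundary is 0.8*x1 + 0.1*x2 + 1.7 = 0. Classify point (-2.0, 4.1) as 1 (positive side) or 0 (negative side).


Compute 0.8 * -2.0 + 0.1 * 4.1 + 1.7
= -1.6 + 0.41 + 1.7
= 0.51
Since 0.51 >= 0, the point is on the positive side.

1


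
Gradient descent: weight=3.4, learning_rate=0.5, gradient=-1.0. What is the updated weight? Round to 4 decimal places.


w_new = w_old - lr * gradient
= 3.4 - 0.5 * -1.0
= 3.4 - (-0.5)
= 3.9000

3.9000


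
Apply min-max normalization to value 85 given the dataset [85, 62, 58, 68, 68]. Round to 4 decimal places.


Min = 58, Max = 85
Range = 85 - 58 = 27
Scaled = (x - min) / (max - min)
= (85 - 58) / 27
= 27 / 27
= 1.0000

1.0000


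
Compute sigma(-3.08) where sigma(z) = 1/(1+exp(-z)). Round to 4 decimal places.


sigmoid(z) = 1 / (1 + exp(-z))
exp(-(-3.08)) = exp(3.08) = 21.7584
1 + 21.7584 = 22.7584
1 / 22.7584 = 0.0439

0.0439


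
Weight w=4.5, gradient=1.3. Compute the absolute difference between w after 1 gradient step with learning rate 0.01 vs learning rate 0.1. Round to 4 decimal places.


With lr=0.01: w_new = 4.5 - 0.01 * 1.3 = 4.487
With lr=0.1: w_new = 4.5 - 0.1 * 1.3 = 4.37
Absolute difference = |4.487 - 4.37|
= 0.1170

0.1170


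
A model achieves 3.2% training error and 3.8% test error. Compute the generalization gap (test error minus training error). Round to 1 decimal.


Generalization gap = test_error - train_error
= 3.8 - 3.2
= 0.6%
A small gap suggests good generalization.

0.6


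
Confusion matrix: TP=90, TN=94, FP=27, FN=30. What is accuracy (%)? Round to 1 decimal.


Accuracy = (TP + TN) / (TP + TN + FP + FN) * 100
= (90 + 94) / (90 + 94 + 27 + 30)
= 184 / 241
= 0.7635
= 76.3%

76.3


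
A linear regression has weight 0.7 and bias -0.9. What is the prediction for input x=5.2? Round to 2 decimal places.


y = 0.7 * 5.2 + (-0.9)
= 3.64 + (-0.9)
= 2.74

2.74


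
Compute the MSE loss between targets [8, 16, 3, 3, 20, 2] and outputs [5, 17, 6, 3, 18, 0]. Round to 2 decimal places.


Differences: [3, -1, -3, 0, 2, 2]
Squared errors: [9, 1, 9, 0, 4, 4]
Sum of squared errors = 27
MSE = 27 / 6 = 4.50

4.50


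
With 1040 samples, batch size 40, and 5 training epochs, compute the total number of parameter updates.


Iterations per epoch = 1040 / 40 = 26
Total updates = iterations_per_epoch * epochs
= 26 * 5
= 130

130


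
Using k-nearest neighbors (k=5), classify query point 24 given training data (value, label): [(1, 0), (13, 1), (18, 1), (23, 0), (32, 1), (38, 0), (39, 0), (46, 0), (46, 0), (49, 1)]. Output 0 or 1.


Distances from query 24:
Point 23 (class 0): distance = 1
Point 18 (class 1): distance = 6
Point 32 (class 1): distance = 8
Point 13 (class 1): distance = 11
Point 38 (class 0): distance = 14
K=5 nearest neighbors: classes = [0, 1, 1, 1, 0]
Votes for class 1: 3 / 5
Majority vote => class 1

1


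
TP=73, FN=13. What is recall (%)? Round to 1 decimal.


Recall = TP / (TP + FN) * 100
= 73 / (73 + 13)
= 73 / 86
= 0.8488
= 84.9%

84.9


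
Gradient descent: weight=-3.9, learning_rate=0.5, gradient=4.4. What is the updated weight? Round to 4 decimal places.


w_new = w_old - lr * gradient
= -3.9 - 0.5 * 4.4
= -3.9 - (2.2)
= -6.1000

-6.1000


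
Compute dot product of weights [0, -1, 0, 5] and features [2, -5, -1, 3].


Element-wise products:
0 * 2 = 0
-1 * -5 = 5
0 * -1 = 0
5 * 3 = 15
Sum = 0 + 5 + 0 + 15
= 20

20


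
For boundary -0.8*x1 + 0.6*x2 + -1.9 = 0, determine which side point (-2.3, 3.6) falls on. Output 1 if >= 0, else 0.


Compute -0.8 * -2.3 + 0.6 * 3.6 + -1.9
= 1.84 + 2.16 + -1.9
= 2.1
Since 2.1 >= 0, the point is on the positive side.

1


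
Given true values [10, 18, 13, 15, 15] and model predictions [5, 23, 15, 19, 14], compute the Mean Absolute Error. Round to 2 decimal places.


Absolute errors: [5, 5, 2, 4, 1]
Sum of absolute errors = 17
MAE = 17 / 5 = 3.40

3.40


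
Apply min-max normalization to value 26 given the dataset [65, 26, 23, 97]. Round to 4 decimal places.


Min = 23, Max = 97
Range = 97 - 23 = 74
Scaled = (x - min) / (max - min)
= (26 - 23) / 74
= 3 / 74
= 0.0405

0.0405


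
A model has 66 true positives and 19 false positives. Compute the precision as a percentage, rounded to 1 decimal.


Precision = TP / (TP + FP) * 100
= 66 / (66 + 19)
= 66 / 85
= 0.7765
= 77.6%

77.6


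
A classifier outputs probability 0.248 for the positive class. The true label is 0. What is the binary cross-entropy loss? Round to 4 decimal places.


For y=0: Loss = -log(1-p)
= -log(1 - 0.248)
= -log(0.752)
= -(-0.285)
= 0.2850

0.2850


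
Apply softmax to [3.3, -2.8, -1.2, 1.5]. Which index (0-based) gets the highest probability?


Softmax is a monotonic transformation, so it preserves the argmax.
We need to find the index of the maximum logit.
Index 0: 3.3
Index 1: -2.8
Index 2: -1.2
Index 3: 1.5
Maximum logit = 3.3 at index 0

0


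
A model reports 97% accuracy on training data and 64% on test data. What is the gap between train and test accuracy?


Gap = train_accuracy - test_accuracy
= 97 - 64
= 33%
This large gap strongly indicates overfitting.

33


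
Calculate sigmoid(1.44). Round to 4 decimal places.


sigmoid(z) = 1 / (1 + exp(-z))
exp(-(1.44)) = exp(-1.44) = 0.2369
1 + 0.2369 = 1.2369
1 / 1.2369 = 0.8085

0.8085


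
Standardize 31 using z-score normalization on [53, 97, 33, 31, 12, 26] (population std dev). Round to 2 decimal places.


Mean = (53 + 97 + 33 + 31 + 12 + 26) / 6 = 42.0
Variance = sum((x_i - mean)^2) / n = 750.6667
Std = sqrt(750.6667) = 27.3983
Z = (x - mean) / std
= (31 - 42.0) / 27.3983
= -11.0 / 27.3983
= -0.40

-0.40


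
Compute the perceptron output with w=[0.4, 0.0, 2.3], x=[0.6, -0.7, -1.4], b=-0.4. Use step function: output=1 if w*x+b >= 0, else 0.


z = w . x + b
= 0.4*0.6 + 0.0*-0.7 + 2.3*-1.4 + -0.4
= 0.24 + -0.0 + -3.22 + -0.4
= -2.98 + -0.4
= -3.38
Since z = -3.38 < 0, output = 0

0


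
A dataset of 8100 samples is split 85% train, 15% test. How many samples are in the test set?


Train samples = 8100 * 85% = 6885
Test samples = 8100 - 6885
= 1215

1215


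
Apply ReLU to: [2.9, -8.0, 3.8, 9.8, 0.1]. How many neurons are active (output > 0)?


ReLU(x) = max(0, x) for each element:
ReLU(2.9) = 2.9
ReLU(-8.0) = 0
ReLU(3.8) = 3.8
ReLU(9.8) = 9.8
ReLU(0.1) = 0.1
Active neurons (>0): 4

4


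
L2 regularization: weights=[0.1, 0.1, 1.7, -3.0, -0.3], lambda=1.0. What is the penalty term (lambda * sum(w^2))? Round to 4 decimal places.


Squaring each weight:
0.1^2 = 0.01
0.1^2 = 0.01
1.7^2 = 2.89
(-3.0)^2 = 9.0
(-0.3)^2 = 0.09
Sum of squares = 12.0
Penalty = 1.0 * 12.0 = 12.0000

12.0000


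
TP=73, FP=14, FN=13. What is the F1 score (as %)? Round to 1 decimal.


Precision = TP / (TP + FP) = 73 / 87 = 0.8391
Recall = TP / (TP + FN) = 73 / 86 = 0.8488
F1 = 2 * P * R / (P + R)
= 2 * 0.8391 * 0.8488 / (0.8391 + 0.8488)
= 1.4245 / 1.6879
= 0.8439
As percentage: 84.4%

84.4


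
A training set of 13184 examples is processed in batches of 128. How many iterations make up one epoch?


Iterations per epoch = dataset_size / batch_size
= 13184 / 128
= 103

103


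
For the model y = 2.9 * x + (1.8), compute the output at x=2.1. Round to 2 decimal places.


y = 2.9 * 2.1 + (1.8)
= 6.09 + (1.8)
= 7.89

7.89


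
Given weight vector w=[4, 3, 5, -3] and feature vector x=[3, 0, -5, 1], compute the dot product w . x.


Element-wise products:
4 * 3 = 12
3 * 0 = 0
5 * -5 = -25
-3 * 1 = -3
Sum = 12 + 0 + -25 + -3
= -16

-16


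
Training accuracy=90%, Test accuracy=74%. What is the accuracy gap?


Gap = train_accuracy - test_accuracy
= 90 - 74
= 16%
This gap suggests the model is overfitting.

16


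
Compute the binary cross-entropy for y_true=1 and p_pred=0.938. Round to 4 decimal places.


For y=1: Loss = -log(p)
= -log(0.938)
= -(-0.064)
= 0.0640

0.0640


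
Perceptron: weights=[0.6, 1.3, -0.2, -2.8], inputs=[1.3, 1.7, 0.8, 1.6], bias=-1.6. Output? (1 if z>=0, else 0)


z = w . x + b
= 0.6*1.3 + 1.3*1.7 + -0.2*0.8 + -2.8*1.6 + -1.6
= 0.78 + 2.21 + -0.16 + -4.48 + -1.6
= -1.65 + -1.6
= -3.25
Since z = -3.25 < 0, output = 0

0


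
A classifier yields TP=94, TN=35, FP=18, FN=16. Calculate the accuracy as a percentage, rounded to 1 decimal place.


Accuracy = (TP + TN) / (TP + TN + FP + FN) * 100
= (94 + 35) / (94 + 35 + 18 + 16)
= 129 / 163
= 0.7914
= 79.1%

79.1


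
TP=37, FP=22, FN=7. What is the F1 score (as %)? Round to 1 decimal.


Precision = TP / (TP + FP) = 37 / 59 = 0.6271
Recall = TP / (TP + FN) = 37 / 44 = 0.8409
F1 = 2 * P * R / (P + R)
= 2 * 0.6271 * 0.8409 / (0.6271 + 0.8409)
= 1.0547 / 1.468
= 0.7184
As percentage: 71.8%

71.8


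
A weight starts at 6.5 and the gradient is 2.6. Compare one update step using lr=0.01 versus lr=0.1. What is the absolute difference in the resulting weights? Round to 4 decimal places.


With lr=0.01: w_new = 6.5 - 0.01 * 2.6 = 6.474
With lr=0.1: w_new = 6.5 - 0.1 * 2.6 = 6.24
Absolute difference = |6.474 - 6.24|
= 0.2340

0.2340


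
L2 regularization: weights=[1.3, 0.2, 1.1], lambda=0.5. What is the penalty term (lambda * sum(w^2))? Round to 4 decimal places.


Squaring each weight:
1.3^2 = 1.69
0.2^2 = 0.04
1.1^2 = 1.21
Sum of squares = 2.94
Penalty = 0.5 * 2.94 = 1.4700

1.4700


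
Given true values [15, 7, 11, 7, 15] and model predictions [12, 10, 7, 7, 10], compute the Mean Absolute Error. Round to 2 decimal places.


Absolute errors: [3, 3, 4, 0, 5]
Sum of absolute errors = 15
MAE = 15 / 5 = 3.00

3.00


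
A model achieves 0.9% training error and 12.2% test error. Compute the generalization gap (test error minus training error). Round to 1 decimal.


Generalization gap = test_error - train_error
= 12.2 - 0.9
= 11.3%
A large gap suggests overfitting.

11.3


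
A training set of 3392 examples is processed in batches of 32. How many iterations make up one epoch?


Iterations per epoch = dataset_size / batch_size
= 3392 / 32
= 106

106


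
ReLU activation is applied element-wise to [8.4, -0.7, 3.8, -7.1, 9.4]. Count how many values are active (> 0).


ReLU(x) = max(0, x) for each element:
ReLU(8.4) = 8.4
ReLU(-0.7) = 0
ReLU(3.8) = 3.8
ReLU(-7.1) = 0
ReLU(9.4) = 9.4
Active neurons (>0): 3

3


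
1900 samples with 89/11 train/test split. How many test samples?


Train samples = 1900 * 89% = 1691
Test samples = 1900 - 1691
= 209

209


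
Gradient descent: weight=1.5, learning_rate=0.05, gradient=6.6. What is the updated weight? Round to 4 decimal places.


w_new = w_old - lr * gradient
= 1.5 - 0.05 * 6.6
= 1.5 - (0.33)
= 1.1700

1.1700


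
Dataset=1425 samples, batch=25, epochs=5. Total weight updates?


Iterations per epoch = 1425 / 25 = 57
Total updates = iterations_per_epoch * epochs
= 57 * 5
= 285

285


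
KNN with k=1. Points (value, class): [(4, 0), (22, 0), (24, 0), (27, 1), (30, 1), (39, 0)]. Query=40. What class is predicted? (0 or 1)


Distances from query 40:
Point 39 (class 0): distance = 1
K=1 nearest neighbors: classes = [0]
Votes for class 1: 0 / 1
Majority vote => class 0

0


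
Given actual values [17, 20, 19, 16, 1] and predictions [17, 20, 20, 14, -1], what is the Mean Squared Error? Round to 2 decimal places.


Differences: [0, 0, -1, 2, 2]
Squared errors: [0, 0, 1, 4, 4]
Sum of squared errors = 9
MSE = 9 / 5 = 1.80

1.80


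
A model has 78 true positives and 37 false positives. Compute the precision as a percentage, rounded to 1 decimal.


Precision = TP / (TP + FP) * 100
= 78 / (78 + 37)
= 78 / 115
= 0.6783
= 67.8%

67.8


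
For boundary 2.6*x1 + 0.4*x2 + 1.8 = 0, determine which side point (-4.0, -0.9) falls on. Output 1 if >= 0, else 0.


Compute 2.6 * -4.0 + 0.4 * -0.9 + 1.8
= -10.4 + -0.36 + 1.8
= -8.96
Since -8.96 < 0, the point is on the negative side.

0


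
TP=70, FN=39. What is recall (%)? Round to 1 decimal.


Recall = TP / (TP + FN) * 100
= 70 / (70 + 39)
= 70 / 109
= 0.6422
= 64.2%

64.2


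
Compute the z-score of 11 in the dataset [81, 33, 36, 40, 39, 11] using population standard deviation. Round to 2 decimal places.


Mean = (81 + 33 + 36 + 40 + 39 + 11) / 6 = 40.0
Variance = sum((x_i - mean)^2) / n = 431.3333
Std = sqrt(431.3333) = 20.7686
Z = (x - mean) / std
= (11 - 40.0) / 20.7686
= -29.0 / 20.7686
= -1.40

-1.40


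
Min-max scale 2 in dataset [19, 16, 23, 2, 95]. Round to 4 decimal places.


Min = 2, Max = 95
Range = 95 - 2 = 93
Scaled = (x - min) / (max - min)
= (2 - 2) / 93
= 0 / 93
= 0.0000

0.0000
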